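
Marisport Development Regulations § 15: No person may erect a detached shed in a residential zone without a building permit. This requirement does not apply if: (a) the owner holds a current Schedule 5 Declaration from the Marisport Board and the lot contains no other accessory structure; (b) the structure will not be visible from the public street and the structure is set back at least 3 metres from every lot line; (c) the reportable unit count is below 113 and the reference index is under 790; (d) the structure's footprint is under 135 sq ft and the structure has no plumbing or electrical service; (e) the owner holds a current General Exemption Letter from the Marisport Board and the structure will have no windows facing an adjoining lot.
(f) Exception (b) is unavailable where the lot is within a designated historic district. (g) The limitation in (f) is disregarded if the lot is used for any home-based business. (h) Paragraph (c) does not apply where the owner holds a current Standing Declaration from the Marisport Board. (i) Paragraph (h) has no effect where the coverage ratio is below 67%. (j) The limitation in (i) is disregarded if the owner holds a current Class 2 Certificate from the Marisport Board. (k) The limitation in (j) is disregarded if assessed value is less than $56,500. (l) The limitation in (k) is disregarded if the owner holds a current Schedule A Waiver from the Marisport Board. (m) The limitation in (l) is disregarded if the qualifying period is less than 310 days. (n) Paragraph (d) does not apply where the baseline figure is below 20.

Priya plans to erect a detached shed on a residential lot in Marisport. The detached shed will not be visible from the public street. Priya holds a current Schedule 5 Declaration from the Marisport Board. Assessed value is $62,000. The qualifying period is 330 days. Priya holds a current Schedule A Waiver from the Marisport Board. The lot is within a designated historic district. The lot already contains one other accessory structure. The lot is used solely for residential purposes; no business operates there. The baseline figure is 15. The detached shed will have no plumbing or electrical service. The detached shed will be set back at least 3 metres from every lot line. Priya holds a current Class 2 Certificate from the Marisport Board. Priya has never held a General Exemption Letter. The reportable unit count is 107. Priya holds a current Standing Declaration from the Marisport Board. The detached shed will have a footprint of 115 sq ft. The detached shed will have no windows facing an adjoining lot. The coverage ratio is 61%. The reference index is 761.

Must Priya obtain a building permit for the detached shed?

Yes — Priya must obtain a building permit.

Exception (a) requires that the lot contains no other accessory structure; but the lot already has another accessory structure, so (a) is unavailable.
Exception (b)'s conditions are all satisfied: the structure will not be visible from the street; the setback is at least 3 m on every side. But: (f) operates against (b): the lot is in a historic district. (g), which would lift (f), does not operate here — the lot is solely residential. So (b) is unavailable.
Exception (c) is satisfied on its face — the reportable unit count is 107, below the 113 limit; the reference index is 761, under the 790 limit. However, paragraphs (h)–(m) must be considered: (h) operates — a current Standing Declaration is held. (i) is triggered (the coverage ratio is 61%, below the 67% limit), but yields to (j): (j) operates against (i): a current Class 2 Certificate is held. (k), which would lift (j), is not engaged — assessed value is $62,000, not less than $56,500. Exception (c) does not apply.
Exception (d) is satisfied on its face — the structure's footprint is 115 sq ft, under the 135 sq ft limit; there is no plumbing or electrical service. But applying paragraph (n): (n) operates — the baseline figure is 15, below the 20 limit. So (d) is unavailable.
Exception (e) does not apply: there is no General Exemption Letter in force.
Every exception is unavailable, so the rule governs.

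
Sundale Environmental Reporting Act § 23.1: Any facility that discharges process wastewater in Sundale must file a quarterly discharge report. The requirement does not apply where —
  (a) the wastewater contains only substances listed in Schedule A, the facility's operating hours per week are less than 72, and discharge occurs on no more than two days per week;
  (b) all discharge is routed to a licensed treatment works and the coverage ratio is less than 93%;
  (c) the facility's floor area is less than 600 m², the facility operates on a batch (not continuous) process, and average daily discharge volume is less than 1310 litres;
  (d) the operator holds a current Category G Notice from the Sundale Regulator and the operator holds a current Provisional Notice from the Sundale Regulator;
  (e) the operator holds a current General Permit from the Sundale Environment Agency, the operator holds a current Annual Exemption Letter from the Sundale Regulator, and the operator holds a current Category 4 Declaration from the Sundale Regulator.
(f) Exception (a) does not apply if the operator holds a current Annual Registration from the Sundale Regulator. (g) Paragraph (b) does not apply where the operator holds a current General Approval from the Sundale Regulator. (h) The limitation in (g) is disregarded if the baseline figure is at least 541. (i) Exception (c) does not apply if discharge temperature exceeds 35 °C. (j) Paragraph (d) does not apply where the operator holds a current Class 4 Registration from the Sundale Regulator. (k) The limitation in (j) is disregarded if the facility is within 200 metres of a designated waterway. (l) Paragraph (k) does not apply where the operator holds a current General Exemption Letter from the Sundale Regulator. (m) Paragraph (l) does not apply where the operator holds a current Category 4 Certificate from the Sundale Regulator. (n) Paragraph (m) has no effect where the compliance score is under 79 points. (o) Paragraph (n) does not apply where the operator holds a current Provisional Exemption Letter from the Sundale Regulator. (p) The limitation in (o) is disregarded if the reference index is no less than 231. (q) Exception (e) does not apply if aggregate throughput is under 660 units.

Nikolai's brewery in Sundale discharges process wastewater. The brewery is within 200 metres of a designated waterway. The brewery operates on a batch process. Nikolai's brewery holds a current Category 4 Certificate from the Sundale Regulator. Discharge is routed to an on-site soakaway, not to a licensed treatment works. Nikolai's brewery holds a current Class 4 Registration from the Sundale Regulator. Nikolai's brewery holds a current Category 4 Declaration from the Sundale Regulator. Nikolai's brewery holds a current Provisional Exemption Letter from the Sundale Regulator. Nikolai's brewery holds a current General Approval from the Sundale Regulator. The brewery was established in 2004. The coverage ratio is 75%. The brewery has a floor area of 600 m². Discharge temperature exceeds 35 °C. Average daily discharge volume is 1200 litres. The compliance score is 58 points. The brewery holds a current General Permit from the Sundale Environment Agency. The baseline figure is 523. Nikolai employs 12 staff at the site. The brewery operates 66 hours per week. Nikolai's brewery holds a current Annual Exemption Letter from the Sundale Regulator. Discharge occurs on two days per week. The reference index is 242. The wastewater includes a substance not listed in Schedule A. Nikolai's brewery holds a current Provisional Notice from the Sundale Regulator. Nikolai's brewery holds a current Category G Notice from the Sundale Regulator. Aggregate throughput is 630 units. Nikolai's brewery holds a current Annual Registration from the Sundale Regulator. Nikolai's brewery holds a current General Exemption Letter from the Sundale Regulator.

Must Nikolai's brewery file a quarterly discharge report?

Exception (a) fails — the wastewater includes a non-Schedule-A substance.
Exception (b) does not apply: discharge is not routed to a licensed treatment works.
Exception (c) fails — the facility's floor area is 600 m², not less than 600 m².
Exception (d) is satisfied on its face — a current Category G Notice is held; a current Provisional Notice is held. But applying paragraphs (j)–(p): (j) is triggered — a current Class 4 Registration is held. (k) is engaged (the brewery is within 200 m of a designated waterway), but is overridden by (l): (l) operates against (k): a current General Exemption Letter is held. (m) would limit (l) — a current Category 4 Certificate is held — but (n) sets (m) aside: (n) applies — the compliance score is 58 points, under the 79 points limit. (o) would limit (n) — a current Provisional Exemption Letter is held — but (p) sets (o) aside: (p) applies — the reference index is 242, meeting the 231 threshold. Exception (d) does not apply.
Exception (e) is satisfied on its face — a current General Permit is held; a current Annual Exemption Letter is held; a current Category 4 Declaration is held. But applying paragraph (q): (q) operates — aggregate throughput is 630 units, under the 660 units limit. (e) is therefore removed.
Every exception is unavailable, so the rule governs.

Yes — Nikolai's brewery must file a quarterly discharge report.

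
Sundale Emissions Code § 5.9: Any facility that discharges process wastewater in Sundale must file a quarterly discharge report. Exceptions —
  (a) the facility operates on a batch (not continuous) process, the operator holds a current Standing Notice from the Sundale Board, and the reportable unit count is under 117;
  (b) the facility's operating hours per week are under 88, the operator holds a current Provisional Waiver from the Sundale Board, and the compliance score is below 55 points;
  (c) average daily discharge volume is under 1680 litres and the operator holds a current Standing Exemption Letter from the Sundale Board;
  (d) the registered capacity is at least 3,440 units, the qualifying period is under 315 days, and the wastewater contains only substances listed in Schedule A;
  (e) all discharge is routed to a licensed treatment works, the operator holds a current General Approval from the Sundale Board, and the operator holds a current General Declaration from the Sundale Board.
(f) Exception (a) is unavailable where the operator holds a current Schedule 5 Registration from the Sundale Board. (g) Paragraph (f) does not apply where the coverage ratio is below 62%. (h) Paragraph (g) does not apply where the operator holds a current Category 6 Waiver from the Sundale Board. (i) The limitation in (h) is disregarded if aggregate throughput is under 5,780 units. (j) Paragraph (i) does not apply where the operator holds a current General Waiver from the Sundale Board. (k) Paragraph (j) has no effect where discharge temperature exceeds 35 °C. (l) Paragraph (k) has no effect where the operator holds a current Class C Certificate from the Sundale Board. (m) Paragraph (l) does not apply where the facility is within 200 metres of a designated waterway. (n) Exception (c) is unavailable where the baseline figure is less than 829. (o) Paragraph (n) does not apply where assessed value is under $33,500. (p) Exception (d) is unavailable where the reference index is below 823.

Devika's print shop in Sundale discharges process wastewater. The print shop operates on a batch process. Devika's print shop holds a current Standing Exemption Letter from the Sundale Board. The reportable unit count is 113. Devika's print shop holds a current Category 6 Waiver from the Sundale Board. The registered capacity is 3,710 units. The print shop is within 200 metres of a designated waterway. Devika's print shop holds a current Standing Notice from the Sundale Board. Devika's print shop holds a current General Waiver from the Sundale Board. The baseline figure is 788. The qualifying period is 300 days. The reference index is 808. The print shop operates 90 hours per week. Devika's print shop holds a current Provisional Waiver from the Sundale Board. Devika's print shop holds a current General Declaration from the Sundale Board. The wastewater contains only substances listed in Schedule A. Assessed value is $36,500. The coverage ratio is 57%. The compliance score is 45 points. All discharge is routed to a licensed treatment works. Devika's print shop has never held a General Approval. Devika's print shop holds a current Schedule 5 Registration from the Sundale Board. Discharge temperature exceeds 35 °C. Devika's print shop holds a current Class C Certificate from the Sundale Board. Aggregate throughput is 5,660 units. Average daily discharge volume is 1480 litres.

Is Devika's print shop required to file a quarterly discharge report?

Exception (a): the facility operates on a batch process; a current Standing Notice is held; the reportable unit count is 113, under the 117 limit — every condition holds. Considering the limiting provisions: (f) applies (a current Schedule 5 Registration is held), but is set aside by (g): (g) operates against (f): the coverage ratio is 57%, below the 62% limit. (h) applies (a current Category 6 Waiver is held), but is overridden by (i): (i) is triggered — aggregate throughput is 5,660 units, under the 5,780 units limit. (j) would limit (i) — a current General Waiver is held — but (k) sets (j) aside: (k) operates against (j): discharge temperature exceeds 35 °C. (l) would limit (k) — a current Class C Certificate is held — but (m) sets (l) aside: (m) operates against (l): the print shop is within 200 m of a designated waterway. Exception (a) stands.
Exception (b) does not apply: the facility's operating hours per week are 90, not under 88.
Exception (c) is satisfied on its face — average daily discharge volume is 1480 litres, under the 1680 litres limit; a current Standing Exemption Letter is held. But: (n) operates against (c): the baseline figure is 788, less than the 829 limit. (o) is not engaged (assessed value is $36,500, not under $33,500), so (n) stands. Exception (c) does not apply.
Exception (d) is satisfied on its face — the registered capacity is 3,710 units, meeting the 3,440 units threshold; the qualifying period is 300 days, under the 315 days limit; the wastewater is Schedule-A-only. However, paragraph (p) must be considered: (p) operates against (d): the reference index is 808, below the 823 limit. (d) is therefore removed.
Exception (e) fails — the General Approval is not current.

No — exception (a) applies; Devika's print shop is not required to file a quarterly discharge report.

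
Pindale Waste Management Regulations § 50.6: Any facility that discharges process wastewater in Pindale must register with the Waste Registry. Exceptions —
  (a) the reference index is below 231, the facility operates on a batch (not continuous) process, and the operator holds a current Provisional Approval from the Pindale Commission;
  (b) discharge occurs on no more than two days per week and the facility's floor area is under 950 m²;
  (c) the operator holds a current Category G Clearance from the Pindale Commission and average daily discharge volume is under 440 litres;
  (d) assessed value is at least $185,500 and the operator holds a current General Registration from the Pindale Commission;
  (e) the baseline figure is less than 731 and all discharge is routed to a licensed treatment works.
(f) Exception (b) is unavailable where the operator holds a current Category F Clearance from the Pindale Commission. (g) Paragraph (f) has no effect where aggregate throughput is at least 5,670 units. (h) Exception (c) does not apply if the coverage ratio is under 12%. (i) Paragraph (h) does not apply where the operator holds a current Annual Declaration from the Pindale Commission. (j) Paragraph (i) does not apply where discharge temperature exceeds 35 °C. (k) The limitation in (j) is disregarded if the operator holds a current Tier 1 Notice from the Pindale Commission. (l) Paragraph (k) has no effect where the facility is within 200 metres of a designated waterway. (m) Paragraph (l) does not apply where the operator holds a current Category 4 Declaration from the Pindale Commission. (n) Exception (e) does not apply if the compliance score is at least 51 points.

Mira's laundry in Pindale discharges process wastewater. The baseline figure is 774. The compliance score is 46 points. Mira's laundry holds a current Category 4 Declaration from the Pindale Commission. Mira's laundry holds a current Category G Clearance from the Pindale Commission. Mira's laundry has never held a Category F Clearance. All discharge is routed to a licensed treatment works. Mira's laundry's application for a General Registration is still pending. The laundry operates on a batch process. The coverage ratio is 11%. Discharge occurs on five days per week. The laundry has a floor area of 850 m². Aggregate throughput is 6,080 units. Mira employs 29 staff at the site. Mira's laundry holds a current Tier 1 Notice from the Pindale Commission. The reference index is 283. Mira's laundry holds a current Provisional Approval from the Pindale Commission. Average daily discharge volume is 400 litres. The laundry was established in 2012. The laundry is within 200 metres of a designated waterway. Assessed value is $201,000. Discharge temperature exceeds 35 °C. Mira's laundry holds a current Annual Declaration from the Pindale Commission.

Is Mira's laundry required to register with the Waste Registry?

Exception (a) does not apply: the reference index is 283, not below 231.
Exception (b) does not apply: discharge occurs on five days per week.
Exception (c)'s conditions are all satisfied: a current Category G Clearance is held; average daily discharge volume is 400 litres, under the 440 litres limit. Considering the limiting provisions: (h) would limit (c) — the coverage ratio is 11%, under the 12% limit — but (i) sets (h) aside: (i) operates against (h): a current Annual Declaration is held. (j) would limit (i) — discharge temperature exceeds 35 °C — but (k) sets (j) aside: (k) applies — a current Tier 1 Notice is held. (l) would limit (k) — the laundry is within 200 m of a designated waterway — but (m) sets (l) aside: (m) operates — a current Category 4 Declaration is held. So (c) applies.
Exception (d) does not apply: the General Registration is not current.
Exception (e) fails — the baseline figure is 774, not less than 731.

No — exception (c) applies; Mira's laundry is not required to register with the Waste Registry.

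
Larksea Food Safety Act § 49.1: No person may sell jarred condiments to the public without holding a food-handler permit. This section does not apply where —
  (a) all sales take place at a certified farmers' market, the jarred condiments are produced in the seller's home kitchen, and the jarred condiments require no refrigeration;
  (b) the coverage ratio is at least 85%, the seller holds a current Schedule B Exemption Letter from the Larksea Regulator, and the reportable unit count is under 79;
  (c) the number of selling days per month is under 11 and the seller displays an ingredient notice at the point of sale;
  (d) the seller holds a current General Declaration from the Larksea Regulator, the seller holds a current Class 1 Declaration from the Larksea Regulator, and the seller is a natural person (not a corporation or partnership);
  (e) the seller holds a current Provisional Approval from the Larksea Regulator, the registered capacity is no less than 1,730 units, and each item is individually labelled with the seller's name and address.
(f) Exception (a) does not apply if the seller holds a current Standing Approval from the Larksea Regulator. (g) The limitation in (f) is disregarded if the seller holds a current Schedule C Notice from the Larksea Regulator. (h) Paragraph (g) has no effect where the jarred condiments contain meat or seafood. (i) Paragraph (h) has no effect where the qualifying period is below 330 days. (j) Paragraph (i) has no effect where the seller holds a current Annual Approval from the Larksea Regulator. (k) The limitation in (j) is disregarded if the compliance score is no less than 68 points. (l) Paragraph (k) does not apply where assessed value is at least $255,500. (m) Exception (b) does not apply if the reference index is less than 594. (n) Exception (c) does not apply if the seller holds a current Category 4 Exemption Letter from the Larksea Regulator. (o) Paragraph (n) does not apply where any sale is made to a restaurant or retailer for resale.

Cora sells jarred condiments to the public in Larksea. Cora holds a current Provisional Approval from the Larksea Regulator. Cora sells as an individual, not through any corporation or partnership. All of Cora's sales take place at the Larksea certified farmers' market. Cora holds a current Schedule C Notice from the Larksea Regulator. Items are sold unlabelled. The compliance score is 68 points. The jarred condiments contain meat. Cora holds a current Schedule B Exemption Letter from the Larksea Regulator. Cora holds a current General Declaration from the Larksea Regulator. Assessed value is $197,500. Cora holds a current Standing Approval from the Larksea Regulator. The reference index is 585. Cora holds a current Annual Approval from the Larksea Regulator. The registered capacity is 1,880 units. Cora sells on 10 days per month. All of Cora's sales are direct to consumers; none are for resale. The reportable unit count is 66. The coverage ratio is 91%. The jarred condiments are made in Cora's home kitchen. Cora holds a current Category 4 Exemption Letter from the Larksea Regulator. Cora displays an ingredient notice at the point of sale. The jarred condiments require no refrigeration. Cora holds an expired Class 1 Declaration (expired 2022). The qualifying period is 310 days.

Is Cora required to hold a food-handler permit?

No — exception (a) applies; Cora is not required to hold a food-handler permit.

Exception (a): all sales are at a certified farmers' market; the jarred condiments are home-kitchen produced; the jarred condiments are shelf-stable — every condition holds. As to paragraphs (f)–(l): (f) would limit (a) — a current Standing Approval is held — but (g) sets (f) aside: (g) applies — a current Schedule C Notice is held. (h) applies (the jarred condiments contain meat), but is displaced by (i): (i) is engaged — the qualifying period is 310 days, below the 330 days limit. (j) applies (a current Annual Approval is held), but is set aside by (k): (k) operates against (j): the compliance score is 68 points, meeting the 68 points threshold. (l) does not operate here (assessed value is $197,500, short of $255,500), so (k) stands. Exception (a) stands.
Exception (b) is satisfied on its face — the coverage ratio is 91%, meeting the 85% threshold; a current Schedule B Exemption Letter is held; the reportable unit count is 66, under the 79 limit. Turning to paragraph (m): (m) operates — the reference index is 585, less than the 594 limit. So (b) is unavailable.
Exception (c): the number of selling days per month is 10, under the 11 limit; an ingredient notice is displayed — every condition holds. Turning to paragraphs (n)–(o): (n) operates — a current Category 4 Exemption Letter is held. (o), which would lift (n), is not engaged — no sales are for resale. Exception (c) does not apply.
Exception (d) does not apply: the Class 1 Declaration is not current.
Exception (e) requires that each item is individually labelled with the seller's name and address; but items are sold unlabelled, so (e) is unavailable.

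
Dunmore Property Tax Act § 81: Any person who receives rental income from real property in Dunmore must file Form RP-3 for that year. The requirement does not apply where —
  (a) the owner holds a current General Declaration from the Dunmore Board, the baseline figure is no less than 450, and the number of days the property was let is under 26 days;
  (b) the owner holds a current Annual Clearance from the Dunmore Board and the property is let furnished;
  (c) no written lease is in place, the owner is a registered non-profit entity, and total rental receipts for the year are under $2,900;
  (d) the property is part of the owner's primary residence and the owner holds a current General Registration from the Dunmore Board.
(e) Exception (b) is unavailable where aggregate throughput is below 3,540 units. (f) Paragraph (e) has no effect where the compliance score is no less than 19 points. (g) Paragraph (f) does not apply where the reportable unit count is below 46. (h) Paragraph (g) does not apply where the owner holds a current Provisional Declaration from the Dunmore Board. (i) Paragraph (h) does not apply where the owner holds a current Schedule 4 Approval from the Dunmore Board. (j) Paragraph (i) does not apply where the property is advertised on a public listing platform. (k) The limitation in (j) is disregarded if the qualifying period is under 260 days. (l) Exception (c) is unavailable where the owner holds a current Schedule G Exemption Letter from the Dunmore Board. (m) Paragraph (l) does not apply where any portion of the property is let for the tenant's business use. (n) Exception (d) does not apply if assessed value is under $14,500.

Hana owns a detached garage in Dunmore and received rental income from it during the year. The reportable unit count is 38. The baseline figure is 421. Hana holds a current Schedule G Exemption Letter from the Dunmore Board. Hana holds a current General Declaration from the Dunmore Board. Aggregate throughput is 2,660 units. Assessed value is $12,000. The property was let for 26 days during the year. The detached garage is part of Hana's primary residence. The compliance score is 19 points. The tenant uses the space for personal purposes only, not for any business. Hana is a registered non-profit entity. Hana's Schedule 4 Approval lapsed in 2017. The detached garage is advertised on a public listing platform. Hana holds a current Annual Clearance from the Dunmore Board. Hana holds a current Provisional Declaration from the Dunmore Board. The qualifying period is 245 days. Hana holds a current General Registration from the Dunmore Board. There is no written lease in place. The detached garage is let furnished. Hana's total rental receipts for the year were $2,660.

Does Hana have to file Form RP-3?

Exception (a) fails — the baseline figure is 421, short of 450.
Exception (b)'s conditions are all satisfied: a current Annual Clearance is held; the property is let furnished. Under paragraphs (e)–(k): (e) would limit (b) — aggregate throughput is 2,660 units, below the 3,540 units limit — but (f) sets (e) aside: (f) operates against (e): the compliance score is 19 points, meeting the 19 points threshold. (g) is engaged (the reportable unit count is 38, below the 46 limit), but is set aside by (h): (h) is engaged — a current Provisional Declaration is held. (i) is not triggered (there is no Schedule 4 Approval in force), so (h) stands. (b) remains available.
Exception (c)'s conditions are all satisfied: there is no written lease; Hana is a registered non-profit; total rental receipts for the year are $2,660, under the $2,900 limit. But: (l) is engaged — a current Schedule G Exemption Letter is held. (m), which would lift (l), is not triggered — the space is used for personal purposes only. So (c) is unavailable.
Exception (d) is satisfied on its face — the detached garage is part of the primary residence; a current General Registration is held. Turning to paragraph (n): (n) operates against (d): assessed value is $12,000, under the $14,500 limit. Exception (d) does not apply.

No — exception (b) applies; Hana is not required to file Form RP-3.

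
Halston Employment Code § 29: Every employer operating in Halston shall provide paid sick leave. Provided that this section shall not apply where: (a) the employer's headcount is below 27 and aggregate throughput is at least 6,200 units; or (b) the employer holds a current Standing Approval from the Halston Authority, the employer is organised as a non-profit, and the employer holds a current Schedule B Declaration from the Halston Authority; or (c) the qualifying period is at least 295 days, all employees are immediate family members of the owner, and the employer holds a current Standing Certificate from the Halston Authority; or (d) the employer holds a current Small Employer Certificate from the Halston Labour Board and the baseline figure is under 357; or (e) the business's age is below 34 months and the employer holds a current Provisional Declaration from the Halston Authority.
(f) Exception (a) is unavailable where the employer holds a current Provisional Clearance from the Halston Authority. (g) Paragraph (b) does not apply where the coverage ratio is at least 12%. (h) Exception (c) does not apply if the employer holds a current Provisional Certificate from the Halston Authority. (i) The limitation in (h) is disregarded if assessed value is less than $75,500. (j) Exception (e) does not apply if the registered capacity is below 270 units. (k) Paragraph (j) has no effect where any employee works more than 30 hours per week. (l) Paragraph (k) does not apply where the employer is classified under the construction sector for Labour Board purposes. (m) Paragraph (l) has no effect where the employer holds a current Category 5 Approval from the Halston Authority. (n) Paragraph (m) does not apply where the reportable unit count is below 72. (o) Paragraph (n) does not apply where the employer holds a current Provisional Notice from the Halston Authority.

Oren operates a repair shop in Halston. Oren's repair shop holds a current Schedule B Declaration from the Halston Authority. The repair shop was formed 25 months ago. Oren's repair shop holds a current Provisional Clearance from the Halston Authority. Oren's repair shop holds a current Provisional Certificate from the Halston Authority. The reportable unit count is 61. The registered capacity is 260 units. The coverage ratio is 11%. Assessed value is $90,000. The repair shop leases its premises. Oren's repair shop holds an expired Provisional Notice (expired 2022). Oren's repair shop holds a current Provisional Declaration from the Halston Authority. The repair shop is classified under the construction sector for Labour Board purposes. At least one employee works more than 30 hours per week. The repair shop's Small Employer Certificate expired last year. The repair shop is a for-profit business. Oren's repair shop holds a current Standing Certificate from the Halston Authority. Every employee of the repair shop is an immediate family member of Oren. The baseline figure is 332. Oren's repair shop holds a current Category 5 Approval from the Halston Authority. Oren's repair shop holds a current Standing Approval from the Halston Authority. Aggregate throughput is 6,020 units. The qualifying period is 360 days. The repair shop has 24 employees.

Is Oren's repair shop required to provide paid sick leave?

Yes — Oren's repair shop must provide paid sick leave.

Exception (a) does not apply: aggregate throughput is 6,020 units, short of 6,200 units.
Exception (b) fails — the employer is for-profit.
Exception (c)'s conditions are all satisfied: the qualifying period is 360 days, meeting the 295 days threshold; every employee is an immediate family member; a current Standing Certificate is held. Turning to paragraphs (h)–(i): (h) operates — a current Provisional Certificate is held. (i), which would lift (h), does not operate here — assessed value is $90,000, not less than $75,500. Exception (c) does not apply.
Exception (d) requires that the employer holds a current Small Employer Certificate from the Halston Labour Board; but the Small Employer Certificate has expired, so (d) is unavailable.
All of (e)'s requirements are met (the business's age is 25 months, below the 34 months limit; a current Provisional Declaration is held). But: (j) applies — the registered capacity is 260 units, below the 270 units limit. (k) would limit (j) — at least one employee exceeds 30 hours/week — but (l) sets (k) aside: (l) operates against (k): the repair shop is classified under the construction sector. (m) would limit (l) — a current Category 5 Approval is held — but (n) sets (m) aside: (n) operates against (m): the reportable unit count is 61, below the 72 limit. (o) is not engaged (no current Provisional Notice is held), so (n) stands. Exception (e) does not apply.
No exception is made out. Oren's repair shop falls within the general rule.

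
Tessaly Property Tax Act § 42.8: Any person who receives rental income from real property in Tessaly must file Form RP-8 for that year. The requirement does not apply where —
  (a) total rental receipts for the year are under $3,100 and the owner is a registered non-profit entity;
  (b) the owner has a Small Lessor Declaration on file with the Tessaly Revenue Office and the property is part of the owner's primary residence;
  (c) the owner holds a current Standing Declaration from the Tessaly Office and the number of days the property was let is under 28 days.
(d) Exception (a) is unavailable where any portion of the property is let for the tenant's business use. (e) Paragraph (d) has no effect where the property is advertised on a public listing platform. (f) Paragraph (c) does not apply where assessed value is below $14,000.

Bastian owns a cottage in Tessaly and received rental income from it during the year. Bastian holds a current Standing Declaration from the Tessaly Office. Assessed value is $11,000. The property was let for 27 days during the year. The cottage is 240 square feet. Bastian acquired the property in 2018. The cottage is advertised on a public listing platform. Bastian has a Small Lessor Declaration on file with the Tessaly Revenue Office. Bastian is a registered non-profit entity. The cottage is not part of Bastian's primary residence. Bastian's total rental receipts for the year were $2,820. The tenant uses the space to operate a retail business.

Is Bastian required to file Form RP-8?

Exception (a) is satisfied on its face — total rental receipts for the year are $2,820, under the $3,100 limit; Bastian is a registered non-profit. Considering the limiting provisions: (d) applies (the space is let for business use), but is overridden by (e): (e) operates against (d): the property is publicly advertised. Exception (a) stands.
Exception (b) does not apply: the cottage is not part of the primary residence.
Exception (c): a current Standing Declaration is held; the number of days the property was let is 27 days, under the 28 days limit — every condition holds. But applying paragraph (f): (f) operates against (c): assessed value is $11,000, below the $14,000 limit. (c) is therefore removed.

No — exception (a) applies; Bastian is not required to file Form RP-8.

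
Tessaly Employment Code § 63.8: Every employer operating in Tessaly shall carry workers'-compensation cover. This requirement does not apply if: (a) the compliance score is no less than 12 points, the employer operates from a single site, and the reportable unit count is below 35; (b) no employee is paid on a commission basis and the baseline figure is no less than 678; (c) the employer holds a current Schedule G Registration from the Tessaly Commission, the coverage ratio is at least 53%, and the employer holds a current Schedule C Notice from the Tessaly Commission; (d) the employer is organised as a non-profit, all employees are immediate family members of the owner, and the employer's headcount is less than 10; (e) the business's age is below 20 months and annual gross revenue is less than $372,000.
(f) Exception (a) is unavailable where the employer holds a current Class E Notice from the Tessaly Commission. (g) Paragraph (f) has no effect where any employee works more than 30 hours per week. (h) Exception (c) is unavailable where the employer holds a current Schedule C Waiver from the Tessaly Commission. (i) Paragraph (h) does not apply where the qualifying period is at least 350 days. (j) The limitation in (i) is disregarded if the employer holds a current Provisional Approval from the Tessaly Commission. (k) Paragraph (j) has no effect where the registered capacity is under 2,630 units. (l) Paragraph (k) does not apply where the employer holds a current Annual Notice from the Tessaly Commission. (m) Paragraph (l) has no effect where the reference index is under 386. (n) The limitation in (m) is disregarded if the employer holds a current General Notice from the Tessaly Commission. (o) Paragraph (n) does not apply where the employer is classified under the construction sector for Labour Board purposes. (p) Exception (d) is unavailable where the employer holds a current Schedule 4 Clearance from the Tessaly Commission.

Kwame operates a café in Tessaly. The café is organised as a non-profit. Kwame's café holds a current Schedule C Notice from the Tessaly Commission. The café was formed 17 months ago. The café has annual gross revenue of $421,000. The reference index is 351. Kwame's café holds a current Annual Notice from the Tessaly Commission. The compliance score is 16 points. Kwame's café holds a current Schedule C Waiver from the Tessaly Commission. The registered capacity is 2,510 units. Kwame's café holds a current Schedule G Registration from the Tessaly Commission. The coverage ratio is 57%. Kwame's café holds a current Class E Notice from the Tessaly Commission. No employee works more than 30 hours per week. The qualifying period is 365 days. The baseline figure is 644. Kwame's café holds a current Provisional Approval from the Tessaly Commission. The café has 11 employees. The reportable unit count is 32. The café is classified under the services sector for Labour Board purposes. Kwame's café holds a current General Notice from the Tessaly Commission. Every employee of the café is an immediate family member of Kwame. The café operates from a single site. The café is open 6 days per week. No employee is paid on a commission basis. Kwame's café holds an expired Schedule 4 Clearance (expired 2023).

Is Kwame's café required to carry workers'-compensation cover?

All of (a)'s requirements are met (the compliance score is 16 points, meeting the 12 points threshold; the employer operates from a single site; the reportable unit count is 32, below the 35 limit). Turning to paragraphs (f)–(g): (f) applies — a current Class E Notice is held. (g), which would lift (f), is not engaged — no employee exceeds 30 hours/week. Exception (a) does not apply.
Exception (b) does not apply: the baseline figure is 644, short of 678.
Exception (c)'s conditions are all satisfied: a current Schedule G Registration is held; the coverage ratio is 57%, meeting the 53% threshold; a current Schedule C Notice is held. Turning to paragraphs (h)–(o): (h) operates against (c): a current Schedule C Waiver is held. (i) would limit (h) — the qualifying period is 365 days, meeting the 350 days threshold — but (j) sets (i) aside: (j) operates against (i): a current Provisional Approval is held. (k) applies (the registered capacity is 2,510 units, under the 2,630 units limit), but is set aside by (l): (l) is engaged — a current Annual Notice is held. (m) would limit (l) — the reference index is 351, under the 386 limit — but (n) sets (m) aside: (n) operates against (m): a current General Notice is held. (o), which would lift (n), is not engaged — the café is classified under the services sector. Exception (c) does not apply.
Exception (d) does not apply: the employer's headcount is 11, not less than 10.
Exception (e) fails — annual gross revenue is $421,000, not less than $372,000.
Every exception is unavailable, so the rule governs.

Yes — Kwame's café must carry workers'-compensation cover.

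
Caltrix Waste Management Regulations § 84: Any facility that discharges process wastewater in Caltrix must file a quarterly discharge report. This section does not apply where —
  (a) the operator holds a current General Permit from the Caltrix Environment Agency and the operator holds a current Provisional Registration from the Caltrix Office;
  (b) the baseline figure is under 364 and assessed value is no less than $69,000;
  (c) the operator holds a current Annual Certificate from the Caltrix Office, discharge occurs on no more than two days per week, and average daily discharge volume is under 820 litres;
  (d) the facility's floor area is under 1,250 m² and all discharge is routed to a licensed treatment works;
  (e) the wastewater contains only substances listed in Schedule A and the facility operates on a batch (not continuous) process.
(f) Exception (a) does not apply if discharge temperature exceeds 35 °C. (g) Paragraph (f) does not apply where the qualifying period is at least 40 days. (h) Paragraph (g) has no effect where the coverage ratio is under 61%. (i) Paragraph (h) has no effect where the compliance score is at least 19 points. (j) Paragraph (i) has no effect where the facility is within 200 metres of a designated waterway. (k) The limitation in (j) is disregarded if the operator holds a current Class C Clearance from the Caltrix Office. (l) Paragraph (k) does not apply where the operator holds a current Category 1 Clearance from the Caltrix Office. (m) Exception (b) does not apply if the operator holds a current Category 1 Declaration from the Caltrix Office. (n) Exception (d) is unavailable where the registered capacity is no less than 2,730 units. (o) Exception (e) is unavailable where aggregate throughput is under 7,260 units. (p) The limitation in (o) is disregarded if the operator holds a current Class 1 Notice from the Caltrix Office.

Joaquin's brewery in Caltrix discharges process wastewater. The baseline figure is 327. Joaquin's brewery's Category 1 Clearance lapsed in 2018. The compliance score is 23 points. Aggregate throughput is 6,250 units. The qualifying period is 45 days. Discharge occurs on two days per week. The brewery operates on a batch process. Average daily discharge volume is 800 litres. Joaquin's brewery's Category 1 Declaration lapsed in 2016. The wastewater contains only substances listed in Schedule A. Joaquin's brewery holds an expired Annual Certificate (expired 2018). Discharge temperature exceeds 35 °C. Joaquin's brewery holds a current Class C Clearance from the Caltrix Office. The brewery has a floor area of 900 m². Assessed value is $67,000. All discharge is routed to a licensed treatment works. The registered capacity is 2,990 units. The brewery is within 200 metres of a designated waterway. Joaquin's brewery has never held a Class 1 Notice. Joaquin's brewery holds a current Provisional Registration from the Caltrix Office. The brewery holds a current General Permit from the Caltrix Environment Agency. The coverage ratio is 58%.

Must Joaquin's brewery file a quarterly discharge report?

Exception (a): a current General Permit is held; a current Provisional Registration is held — every condition holds. Considering the limiting provisions: (f) applies (discharge temperature exceeds 35 °C), but is overridden by (g): (g) operates against (f): the qualifying period is 45 days, meeting the 40 days threshold. (h) is triggered (the coverage ratio is 58%, under the 61% limit), but yields to (i): (i) applies — the compliance score is 23 points, meeting the 19 points threshold. (j) applies (the brewery is within 200 m of a designated waterway), but is overridden by (k): (k) operates against (j): a current Class C Clearance is held. (l) is not triggered (no current Category 1 Clearance is held), so (k) stands. Exception (a) stands.
Exception (b) fails — assessed value is $67,000, short of $69,000.
Exception (c) requires that the operator holds a current Annual Certificate from the Caltrix Office; but the Annual Certificate is not current, so (c) is unavailable.
Exception (d): the facility's floor area is 900 m², under the 1,250 m² limit; discharge is routed to a licensed treatment works — every condition holds. But: (n) is triggered — the registered capacity is 2,990 units, meeting the 2,730 units threshold. (d) is therefore removed.
All of (e)'s requirements are met (the wastewater is Schedule-A-only; the facility operates on a batch process). However, paragraphs (o)–(p) must be considered: (o) operates against (e): aggregate throughput is 6,250 units, under the 7,260 units limit. (p), which would lift (o), is not triggered — no current Class 1 Notice is held. (e) is therefore removed.

No — exception (a) applies; Joaquin's brewery is not required to file a quarterly discharge report.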